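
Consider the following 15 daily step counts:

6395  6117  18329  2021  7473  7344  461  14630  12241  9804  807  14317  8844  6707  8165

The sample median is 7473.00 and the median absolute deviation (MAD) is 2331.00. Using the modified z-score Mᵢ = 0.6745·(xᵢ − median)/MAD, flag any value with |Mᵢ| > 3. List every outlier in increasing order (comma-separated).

|Mᵢ| > 3 ⇔ |xᵢ − 7473.00| > 3·2331.00/0.6745 = 10367.68.
So outliers lie outside [-2894.68, 17840.68].
18329: M = 3.14 → outlier.

18329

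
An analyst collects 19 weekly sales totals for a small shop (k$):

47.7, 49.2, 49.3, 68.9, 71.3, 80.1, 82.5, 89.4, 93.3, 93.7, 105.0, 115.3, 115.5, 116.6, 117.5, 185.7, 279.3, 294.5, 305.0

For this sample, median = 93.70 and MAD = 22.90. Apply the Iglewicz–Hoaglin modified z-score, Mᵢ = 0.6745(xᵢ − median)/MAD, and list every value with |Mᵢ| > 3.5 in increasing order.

|Mᵢ| > 3.5 ⇔ |xᵢ − 93.70| > 3.5·22.90/0.6745 = 118.83.
So outliers lie outside [-25.13, 212.53].
279.3: M = 5.47 → outlier.
294.5: M = 5.91 → outlier.
305.0: M = 6.22 → outlier.

279.3, 294.5, 305.0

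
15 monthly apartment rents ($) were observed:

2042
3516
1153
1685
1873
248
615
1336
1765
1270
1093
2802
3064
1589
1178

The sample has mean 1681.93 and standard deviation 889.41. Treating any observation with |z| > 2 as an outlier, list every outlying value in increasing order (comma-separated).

3516

Cutoffs at x̄ ± 2s: 1681.93 ± 2·889.41 = [-96.89, 3460.75].
3516: z = 2.06, |z| > 2 → outlier.
Every other value lies within [-96.89, 3460.75].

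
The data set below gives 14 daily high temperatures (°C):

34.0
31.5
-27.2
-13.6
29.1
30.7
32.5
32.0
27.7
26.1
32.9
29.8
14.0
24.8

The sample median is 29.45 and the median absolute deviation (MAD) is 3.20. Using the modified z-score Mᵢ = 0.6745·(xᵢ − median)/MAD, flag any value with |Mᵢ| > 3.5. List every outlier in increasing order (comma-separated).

|Mᵢ| > 3.5 ⇔ |xᵢ − 29.45| > 3.5·3.20/0.6745 = 16.60.
So outliers lie outside [12.85, 46.05].
-27.2: M = -11.94 → outlier.
-13.6: M = -9.07 → outlier.

-27.2, -13.6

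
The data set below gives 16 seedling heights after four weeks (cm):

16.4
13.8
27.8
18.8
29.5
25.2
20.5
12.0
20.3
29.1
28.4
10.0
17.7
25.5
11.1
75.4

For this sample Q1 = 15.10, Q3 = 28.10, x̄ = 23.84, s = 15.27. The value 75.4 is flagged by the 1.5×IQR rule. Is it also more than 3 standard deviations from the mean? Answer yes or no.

z = (75.4 − 23.84) / 15.27 = 3.38.
|z| = 3.38 > 3.

yes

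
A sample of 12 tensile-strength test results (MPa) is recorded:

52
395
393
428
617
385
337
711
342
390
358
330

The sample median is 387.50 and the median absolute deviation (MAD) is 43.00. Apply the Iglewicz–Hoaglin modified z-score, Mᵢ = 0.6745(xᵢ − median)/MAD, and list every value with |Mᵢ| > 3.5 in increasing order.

|Mᵢ| > 3.5 ⇔ |xᵢ − 387.50| > 3.5·43.00/0.6745 = 223.13.
So outliers lie outside [164.37, 610.63].
52: M = -5.26 → outlier.
617: M = 3.60 → outlier.
711: M = 5.07 → outlier.

52, 617, 711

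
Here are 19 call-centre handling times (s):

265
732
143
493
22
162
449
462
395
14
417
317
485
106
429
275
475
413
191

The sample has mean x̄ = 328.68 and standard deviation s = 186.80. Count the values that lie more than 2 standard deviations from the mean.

1

Cutoffs: x̄ ± 2s = [-44.92, 702.28].
Outside the cutoffs: 732.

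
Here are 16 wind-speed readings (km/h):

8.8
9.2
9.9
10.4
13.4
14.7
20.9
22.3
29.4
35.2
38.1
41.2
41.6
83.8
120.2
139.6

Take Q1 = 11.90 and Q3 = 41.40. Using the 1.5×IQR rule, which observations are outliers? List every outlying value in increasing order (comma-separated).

120.2, 139.6

IQR = Q3 − Q1 = 41.40 − 11.90 = 29.50.
Lower fence = Q1 − 1.5·IQR = 11.90 − 44.25 = -32.35.
Upper fence = Q3 + 1.5·IQR = 41.40 + 44.25 = 85.65.
120.2 > 85.65 → outlier.
139.6 > 85.65 → outlier.
All remaining values lie within [-32.35, 85.65].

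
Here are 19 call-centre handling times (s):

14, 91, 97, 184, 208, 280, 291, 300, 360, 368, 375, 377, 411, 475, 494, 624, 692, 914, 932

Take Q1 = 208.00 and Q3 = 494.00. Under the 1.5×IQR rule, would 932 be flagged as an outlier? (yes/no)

yes

IQR = Q3 − Q1 = 494.00 − 208.00 = 286.00.
Lower fence = Q1 − 1.5·IQR = 208.00 − 429.00 = -221.00.
Upper fence = Q3 + 1.5·IQR = 494.00 + 429.00 = 923.00.
932 lies above the upper fence.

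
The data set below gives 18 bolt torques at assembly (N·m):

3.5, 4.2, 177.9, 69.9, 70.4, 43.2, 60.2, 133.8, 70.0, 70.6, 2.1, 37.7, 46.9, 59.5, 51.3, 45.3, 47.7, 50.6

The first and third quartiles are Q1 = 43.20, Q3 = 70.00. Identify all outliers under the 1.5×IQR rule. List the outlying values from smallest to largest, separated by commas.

2.1, 133.8, 177.9

IQR = Q3 − Q1 = 70.00 − 43.20 = 26.80.
Lower fence = Q1 − 1.5·IQR = 43.20 − 40.20 = 3.00.
Upper fence = Q3 + 1.5·IQR = 70.00 + 40.20 = 110.20.
2.1 < 3.00 → outlier.
133.8 > 110.20 → outlier.
177.9 > 110.20 → outlier.
All remaining values lie within [3.00, 110.20].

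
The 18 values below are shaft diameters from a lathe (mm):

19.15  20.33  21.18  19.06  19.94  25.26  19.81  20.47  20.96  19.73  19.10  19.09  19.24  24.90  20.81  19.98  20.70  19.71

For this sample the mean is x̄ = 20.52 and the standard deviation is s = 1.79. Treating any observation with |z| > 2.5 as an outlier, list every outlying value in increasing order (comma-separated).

Cutoffs at x̄ ± 2.5s: 20.52 ± 2.5·1.79 = [16.045, 24.995].
25.26: z = 2.65, |z| > 2.5 → outlier.
Every other value lies within [16.045, 24.995].

25.26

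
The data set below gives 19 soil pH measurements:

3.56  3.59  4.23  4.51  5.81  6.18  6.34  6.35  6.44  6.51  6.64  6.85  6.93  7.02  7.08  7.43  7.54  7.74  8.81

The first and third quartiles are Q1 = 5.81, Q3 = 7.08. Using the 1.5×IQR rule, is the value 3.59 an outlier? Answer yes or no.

IQR = Q3 − Q1 = 7.08 − 5.81 = 1.27.
Lower fence = Q1 − 1.5·IQR = 5.81 − 1.905 = 3.905.
Upper fence = Q3 + 1.5·IQR = 7.08 + 1.905 = 8.985.
3.59 lies below the lower fence.

yes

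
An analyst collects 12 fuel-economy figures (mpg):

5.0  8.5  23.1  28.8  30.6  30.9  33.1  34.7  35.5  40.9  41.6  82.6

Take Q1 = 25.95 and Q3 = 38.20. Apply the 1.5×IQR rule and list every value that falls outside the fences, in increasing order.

5.0, 82.6

IQR = Q3 − Q1 = 38.20 − 25.95 = 12.25.
Lower fence = Q1 − 1.5·IQR = 25.95 − 18.375 = 7.575.
Upper fence = Q3 + 1.5·IQR = 38.20 + 18.375 = 56.575.
5.0 < 7.575 → outlier.
82.6 > 56.575 → outlier.
All remaining values lie within [7.575, 56.575].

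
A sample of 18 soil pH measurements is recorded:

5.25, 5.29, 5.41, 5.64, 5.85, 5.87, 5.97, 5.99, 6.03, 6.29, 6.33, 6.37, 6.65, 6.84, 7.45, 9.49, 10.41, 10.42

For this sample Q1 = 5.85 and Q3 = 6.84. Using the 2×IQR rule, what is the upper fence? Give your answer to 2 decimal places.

8.82

IQR = Q3 − Q1 = 6.84 − 5.85 = 0.99.
Lower fence = Q1 − 2·IQR = 5.85 − 1.98 = 3.87.
Upper fence = Q3 + 2·IQR = 6.84 + 1.98 = 8.82.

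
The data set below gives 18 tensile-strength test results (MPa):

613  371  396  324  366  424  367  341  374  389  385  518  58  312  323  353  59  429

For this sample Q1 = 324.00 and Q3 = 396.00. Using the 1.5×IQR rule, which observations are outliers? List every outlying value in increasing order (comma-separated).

58, 59, 518, 613

IQR = Q3 − Q1 = 396.00 − 324.00 = 72.00.
Lower fence = Q1 − 1.5·IQR = 324.00 − 108.00 = 216.00.
Upper fence = Q3 + 1.5·IQR = 396.00 + 108.00 = 504.00.
58 < 216.00 → outlier.
59 < 216.00 → outlier.
518 > 504.00 → outlier.
613 > 504.00 → outlier.
All remaining values lie within [216.00, 504.00].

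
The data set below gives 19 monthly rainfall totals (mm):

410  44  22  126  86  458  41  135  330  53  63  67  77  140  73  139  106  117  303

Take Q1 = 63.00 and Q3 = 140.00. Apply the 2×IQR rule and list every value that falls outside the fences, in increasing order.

IQR = Q3 − Q1 = 140.00 − 63.00 = 77.00.
Lower fence = Q1 − 2·IQR = 63.00 − 154.00 = -91.00.
Upper fence = Q3 + 2·IQR = 140.00 + 154.00 = 294.00.
303 > 294.00 → outlier.
330 > 294.00 → outlier.
410 > 294.00 → outlier.
458 > 294.00 → outlier.
All remaining values lie within [-91.00, 294.00].

303, 330, 410, 458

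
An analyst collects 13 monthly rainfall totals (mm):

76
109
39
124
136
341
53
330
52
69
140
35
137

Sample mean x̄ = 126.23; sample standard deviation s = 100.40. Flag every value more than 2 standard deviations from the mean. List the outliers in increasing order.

Cutoffs at x̄ ± 2s: 126.23 ± 2·100.40 = [-74.57, 327.03].
330: z = 2.03, |z| > 2 → outlier.
341: z = 2.14, |z| > 2 → outlier.
Every other value lies within [-74.57, 327.03].

330, 341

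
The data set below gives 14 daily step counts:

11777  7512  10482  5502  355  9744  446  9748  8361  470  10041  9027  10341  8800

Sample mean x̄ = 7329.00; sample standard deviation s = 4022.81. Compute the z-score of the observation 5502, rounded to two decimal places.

-0.45

z = (5502 − 7329.00) / 4022.81 = -0.45.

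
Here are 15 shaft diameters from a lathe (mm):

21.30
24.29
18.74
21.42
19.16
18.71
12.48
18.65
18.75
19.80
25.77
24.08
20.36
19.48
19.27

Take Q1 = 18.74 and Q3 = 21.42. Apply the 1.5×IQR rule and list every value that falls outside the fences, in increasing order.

12.48, 25.77

IQR = Q3 − Q1 = 21.42 − 18.74 = 2.68.
Lower fence = Q1 − 1.5·IQR = 18.74 − 4.02 = 14.72.
Upper fence = Q3 + 1.5·IQR = 21.42 + 4.02 = 25.44.
12.48 < 14.72 → outlier.
25.77 > 25.44 → outlier.
All remaining values lie within [14.72, 25.44].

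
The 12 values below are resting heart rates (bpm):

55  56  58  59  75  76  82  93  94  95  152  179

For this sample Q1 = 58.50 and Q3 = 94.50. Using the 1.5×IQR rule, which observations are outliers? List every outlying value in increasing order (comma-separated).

152, 179

IQR = Q3 − Q1 = 94.50 − 58.50 = 36.00.
Lower fence = Q1 − 1.5·IQR = 58.50 − 54.00 = 4.50.
Upper fence = Q3 + 1.5·IQR = 94.50 + 54.00 = 148.50.
152 > 148.50 → outlier.
179 > 148.50 → outlier.
All remaining values lie within [4.50, 148.50].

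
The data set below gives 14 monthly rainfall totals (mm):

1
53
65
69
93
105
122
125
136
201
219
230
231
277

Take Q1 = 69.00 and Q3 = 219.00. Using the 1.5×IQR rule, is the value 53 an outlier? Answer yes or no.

IQR = Q3 − Q1 = 219.00 − 69.00 = 150.00.
Lower fence = Q1 − 1.5·IQR = 69.00 − 225.00 = -156.00.
Upper fence = Q3 + 1.5·IQR = 219.00 + 225.00 = 444.00.
53 lies within [-156.00, 444.00].

no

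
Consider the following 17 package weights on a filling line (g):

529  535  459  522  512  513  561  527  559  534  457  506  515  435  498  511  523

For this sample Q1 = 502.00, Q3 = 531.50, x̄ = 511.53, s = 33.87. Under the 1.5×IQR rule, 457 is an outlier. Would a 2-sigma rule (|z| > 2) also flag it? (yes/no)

z = (457 − 511.53) / 33.87 = -1.61.
|z| = 1.61 ≤ 2.

no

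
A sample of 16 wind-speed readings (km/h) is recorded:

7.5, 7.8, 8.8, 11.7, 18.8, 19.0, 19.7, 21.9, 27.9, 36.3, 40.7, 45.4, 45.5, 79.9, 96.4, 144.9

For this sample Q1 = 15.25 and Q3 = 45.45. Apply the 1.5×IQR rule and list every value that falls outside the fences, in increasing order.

IQR = Q3 − Q1 = 45.45 − 15.25 = 30.20.
Lower fence = Q1 − 1.5·IQR = 15.25 − 45.30 = -30.05.
Upper fence = Q3 + 1.5·IQR = 45.45 + 45.30 = 90.75.
96.4 > 90.75 → outlier.
144.9 > 90.75 → outlier.
All remaining values lie within [-30.05, 90.75].

96.4, 144.9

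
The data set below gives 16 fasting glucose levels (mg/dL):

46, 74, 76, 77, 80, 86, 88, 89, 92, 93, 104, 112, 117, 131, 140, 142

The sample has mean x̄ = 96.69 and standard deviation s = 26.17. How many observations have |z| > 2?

Cutoffs: x̄ ± 2s = [44.35, 149.03].
Every value lies within the cutoffs.

0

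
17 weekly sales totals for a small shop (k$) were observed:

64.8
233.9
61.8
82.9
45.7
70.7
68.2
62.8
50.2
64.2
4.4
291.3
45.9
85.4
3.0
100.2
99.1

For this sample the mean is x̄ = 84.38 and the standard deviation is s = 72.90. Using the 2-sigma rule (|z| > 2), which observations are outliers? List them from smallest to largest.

233.9, 291.3

Cutoffs at x̄ ± 2s: 84.38 ± 2·72.90 = [-61.42, 230.18].
233.9: z = 2.05, |z| > 2 → outlier.
291.3: z = 2.84, |z| > 2 → outlier.
Every other value lies within [-61.42, 230.18].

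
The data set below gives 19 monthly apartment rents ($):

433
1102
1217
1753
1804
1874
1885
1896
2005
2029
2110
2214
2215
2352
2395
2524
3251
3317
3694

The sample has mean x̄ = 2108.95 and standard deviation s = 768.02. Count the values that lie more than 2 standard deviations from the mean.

Cutoffs: x̄ ± 2s = [572.91, 3644.99].
Outside the cutoffs: 433, 3694.

2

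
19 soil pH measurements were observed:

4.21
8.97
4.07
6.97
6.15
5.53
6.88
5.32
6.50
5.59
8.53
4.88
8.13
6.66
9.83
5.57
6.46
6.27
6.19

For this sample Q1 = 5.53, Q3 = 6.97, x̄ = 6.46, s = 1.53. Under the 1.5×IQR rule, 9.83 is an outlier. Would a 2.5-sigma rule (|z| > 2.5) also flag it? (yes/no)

no

z = (9.83 − 6.46) / 1.53 = 2.20.
|z| = 2.20 ≤ 2.5.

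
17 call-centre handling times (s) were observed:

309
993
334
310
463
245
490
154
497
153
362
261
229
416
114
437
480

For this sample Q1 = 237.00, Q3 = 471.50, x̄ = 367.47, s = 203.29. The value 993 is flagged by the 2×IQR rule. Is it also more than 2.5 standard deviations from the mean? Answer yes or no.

yes

z = (993 − 367.47) / 203.29 = 3.08.
|z| = 3.08 > 2.5.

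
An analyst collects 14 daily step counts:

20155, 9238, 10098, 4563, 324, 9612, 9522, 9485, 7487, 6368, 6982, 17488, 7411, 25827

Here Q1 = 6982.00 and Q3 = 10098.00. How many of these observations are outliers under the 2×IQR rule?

IQR = 3116.00; fences at 6982.00 − 6232.00 = 750.00 and 10098.00 + 6232.00 = 16330.00.
Outside the cutoffs: 324, 17488, 20155, 25827.

4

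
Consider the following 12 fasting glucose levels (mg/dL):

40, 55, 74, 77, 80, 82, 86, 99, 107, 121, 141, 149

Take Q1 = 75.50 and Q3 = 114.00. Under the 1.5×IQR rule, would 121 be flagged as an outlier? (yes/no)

no

IQR = Q3 − Q1 = 114.00 − 75.50 = 38.50.
Lower fence = Q1 − 1.5·IQR = 75.50 − 57.75 = 17.75.
Upper fence = Q3 + 1.5·IQR = 114.00 + 57.75 = 171.75.
121 lies within [17.75, 171.75].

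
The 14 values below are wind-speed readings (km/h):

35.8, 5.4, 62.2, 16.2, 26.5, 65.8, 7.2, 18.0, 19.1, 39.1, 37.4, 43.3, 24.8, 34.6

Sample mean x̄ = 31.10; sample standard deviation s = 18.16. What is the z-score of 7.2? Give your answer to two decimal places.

z = (7.2 − 31.10) / 18.16 = -1.32.

-1.32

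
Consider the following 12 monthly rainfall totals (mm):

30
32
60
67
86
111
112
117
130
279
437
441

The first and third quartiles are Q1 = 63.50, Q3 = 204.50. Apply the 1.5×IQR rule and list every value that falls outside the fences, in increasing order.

IQR = Q3 − Q1 = 204.50 − 63.50 = 141.00.
Lower fence = Q1 − 1.5·IQR = 63.50 − 211.50 = -148.00.
Upper fence = Q3 + 1.5·IQR = 204.50 + 211.50 = 416.00.
437 > 416.00 → outlier.
441 > 416.00 → outlier.
All remaining values lie within [-148.00, 416.00].

437, 441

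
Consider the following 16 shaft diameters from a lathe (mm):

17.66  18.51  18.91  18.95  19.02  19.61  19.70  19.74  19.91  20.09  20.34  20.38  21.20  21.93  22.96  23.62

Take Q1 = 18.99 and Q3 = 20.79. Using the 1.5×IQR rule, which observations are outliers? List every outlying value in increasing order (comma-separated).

IQR = Q3 − Q1 = 20.79 − 18.99 = 1.80.
Lower fence = Q1 − 1.5·IQR = 18.99 − 2.70 = 16.29.
Upper fence = Q3 + 1.5·IQR = 20.79 + 2.70 = 23.49.
23.62 > 23.49 → outlier.
All remaining values lie within [16.29, 23.49].

23.62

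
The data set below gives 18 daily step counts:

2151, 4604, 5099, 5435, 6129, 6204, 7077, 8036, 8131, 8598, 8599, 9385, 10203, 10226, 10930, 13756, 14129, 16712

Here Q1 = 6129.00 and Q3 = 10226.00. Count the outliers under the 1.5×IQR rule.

1

IQR = 4097.00; fences at 6129.00 − 6145.50 = -16.50 and 10226.00 + 6145.50 = 16371.50.
Outside the cutoffs: 16712.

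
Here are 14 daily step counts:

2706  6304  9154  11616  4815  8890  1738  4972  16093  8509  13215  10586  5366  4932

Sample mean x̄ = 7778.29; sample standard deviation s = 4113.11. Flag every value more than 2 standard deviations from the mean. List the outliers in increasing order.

16093

Cutoffs at x̄ ± 2s: 7778.29 ± 2·4113.11 = [-447.93, 16004.51].
16093: z = 2.02, |z| > 2 → outlier.
Every other value lies within [-447.93, 16004.51].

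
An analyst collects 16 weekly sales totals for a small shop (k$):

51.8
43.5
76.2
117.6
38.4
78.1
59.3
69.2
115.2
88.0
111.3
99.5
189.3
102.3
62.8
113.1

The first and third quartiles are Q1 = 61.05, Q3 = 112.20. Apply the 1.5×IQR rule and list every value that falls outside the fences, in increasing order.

189.3

IQR = Q3 − Q1 = 112.20 − 61.05 = 51.15.
Lower fence = Q1 − 1.5·IQR = 61.05 − 76.725 = -15.675.
Upper fence = Q3 + 1.5·IQR = 112.20 + 76.725 = 188.925.
189.3 > 188.925 → outlier.
All remaining values lie within [-15.675, 188.925].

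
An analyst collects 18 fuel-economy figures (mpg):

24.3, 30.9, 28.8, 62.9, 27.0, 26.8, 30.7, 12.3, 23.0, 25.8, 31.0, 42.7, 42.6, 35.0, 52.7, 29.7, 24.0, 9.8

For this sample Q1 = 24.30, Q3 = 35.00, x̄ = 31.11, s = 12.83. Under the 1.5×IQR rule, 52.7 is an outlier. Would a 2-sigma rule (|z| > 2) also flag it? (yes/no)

z = (52.7 − 31.11) / 12.83 = 1.68.
|z| = 1.68 ≤ 2.

no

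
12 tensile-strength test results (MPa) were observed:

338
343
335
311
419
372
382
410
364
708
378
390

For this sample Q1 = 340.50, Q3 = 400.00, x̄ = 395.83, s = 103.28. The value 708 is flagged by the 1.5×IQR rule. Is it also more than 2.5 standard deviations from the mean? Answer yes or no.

z = (708 − 395.83) / 103.28 = 3.02.
|z| = 3.02 > 2.5.

yes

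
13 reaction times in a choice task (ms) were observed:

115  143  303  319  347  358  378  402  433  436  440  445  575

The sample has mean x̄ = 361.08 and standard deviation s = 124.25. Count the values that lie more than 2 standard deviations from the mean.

0

Cutoffs: x̄ ± 2s = [112.58, 609.58].
Every value lies within the cutoffs.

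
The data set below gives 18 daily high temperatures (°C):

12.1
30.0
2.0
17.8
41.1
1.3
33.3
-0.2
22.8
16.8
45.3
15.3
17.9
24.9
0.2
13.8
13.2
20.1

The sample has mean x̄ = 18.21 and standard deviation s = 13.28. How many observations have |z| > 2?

1

Cutoffs: x̄ ± 2s = [-8.35, 44.77].
Outside the cutoffs: 45.3.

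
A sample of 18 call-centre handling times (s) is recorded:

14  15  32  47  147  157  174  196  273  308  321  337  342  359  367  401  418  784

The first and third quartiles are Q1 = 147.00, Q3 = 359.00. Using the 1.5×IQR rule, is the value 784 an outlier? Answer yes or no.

yes

IQR = Q3 − Q1 = 359.00 − 147.00 = 212.00.
Lower fence = Q1 − 1.5·IQR = 147.00 − 318.00 = -171.00.
Upper fence = Q3 + 1.5·IQR = 359.00 + 318.00 = 677.00.
784 lies above the upper fence.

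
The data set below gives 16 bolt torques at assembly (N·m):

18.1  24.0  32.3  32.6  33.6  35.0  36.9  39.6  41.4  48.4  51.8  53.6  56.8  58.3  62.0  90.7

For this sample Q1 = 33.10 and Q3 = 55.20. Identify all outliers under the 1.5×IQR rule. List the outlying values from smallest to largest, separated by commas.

90.7

IQR = Q3 − Q1 = 55.20 − 33.10 = 22.10.
Lower fence = Q1 − 1.5·IQR = 33.10 − 33.15 = -0.05.
Upper fence = Q3 + 1.5·IQR = 55.20 + 33.15 = 88.35.
90.7 > 88.35 → outlier.
All remaining values lie within [-0.05, 88.35].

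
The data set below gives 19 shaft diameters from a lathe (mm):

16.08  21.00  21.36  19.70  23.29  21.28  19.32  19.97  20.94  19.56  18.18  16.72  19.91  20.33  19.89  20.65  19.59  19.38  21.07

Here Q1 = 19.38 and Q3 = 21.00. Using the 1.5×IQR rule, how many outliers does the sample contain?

IQR = 1.62; fences at 19.38 − 2.43 = 16.95 and 21.00 + 2.43 = 23.43.
Outside the cutoffs: 16.08, 16.72.

2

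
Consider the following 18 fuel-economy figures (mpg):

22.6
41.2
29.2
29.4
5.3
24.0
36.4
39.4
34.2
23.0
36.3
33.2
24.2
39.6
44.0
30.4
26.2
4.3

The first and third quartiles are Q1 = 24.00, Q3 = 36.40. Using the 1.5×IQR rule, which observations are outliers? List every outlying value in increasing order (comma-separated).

IQR = Q3 − Q1 = 36.40 − 24.00 = 12.40.
Lower fence = Q1 − 1.5·IQR = 24.00 − 18.60 = 5.40.
Upper fence = Q3 + 1.5·IQR = 36.40 + 18.60 = 55.00.
4.3 < 5.40 → outlier.
5.3 < 5.40 → outlier.
All remaining values lie within [5.40, 55.00].

4.3, 5.3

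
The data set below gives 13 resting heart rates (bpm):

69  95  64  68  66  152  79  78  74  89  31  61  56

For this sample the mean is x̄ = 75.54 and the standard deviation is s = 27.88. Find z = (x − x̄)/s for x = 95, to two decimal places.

0.70

z = (95 − 75.54) / 27.88 = 0.70.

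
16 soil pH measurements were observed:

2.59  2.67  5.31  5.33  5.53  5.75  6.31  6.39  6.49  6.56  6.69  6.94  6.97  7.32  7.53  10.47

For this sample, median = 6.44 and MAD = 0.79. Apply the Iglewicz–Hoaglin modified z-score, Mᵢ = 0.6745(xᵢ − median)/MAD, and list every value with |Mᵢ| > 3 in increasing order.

|Mᵢ| > 3 ⇔ |xᵢ − 6.44| > 3·0.79/0.6745 = 3.51.
So outliers lie outside [2.93, 9.95].
2.59: M = -3.29 → outlier.
2.67: M = -3.22 → outlier.
10.47: M = 3.44 → outlier.

2.59, 2.67, 10.47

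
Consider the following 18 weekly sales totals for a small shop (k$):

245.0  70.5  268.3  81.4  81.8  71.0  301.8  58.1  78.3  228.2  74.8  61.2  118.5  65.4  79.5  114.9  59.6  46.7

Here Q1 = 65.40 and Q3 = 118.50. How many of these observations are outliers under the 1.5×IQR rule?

IQR = 53.10; fences at 65.40 − 79.65 = -14.25 and 118.50 + 79.65 = 198.15.
Outside the cutoffs: 228.2, 245.0, 268.3, 301.8.

4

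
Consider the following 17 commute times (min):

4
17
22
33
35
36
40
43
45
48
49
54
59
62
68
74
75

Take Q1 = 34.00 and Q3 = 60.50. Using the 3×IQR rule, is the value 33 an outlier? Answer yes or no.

no

IQR = Q3 − Q1 = 60.50 − 34.00 = 26.50.
Lower fence = Q1 − 3·IQR = 34.00 − 79.50 = -45.50.
Upper fence = Q3 + 3·IQR = 60.50 + 79.50 = 140.00.
33 lies within [-45.50, 140.00].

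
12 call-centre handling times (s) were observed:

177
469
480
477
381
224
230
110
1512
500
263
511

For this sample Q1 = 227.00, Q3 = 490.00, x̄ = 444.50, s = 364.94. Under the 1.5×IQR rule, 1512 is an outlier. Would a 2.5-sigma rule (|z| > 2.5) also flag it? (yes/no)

yes

z = (1512 − 444.50) / 364.94 = 2.93.
|z| = 2.93 > 2.5.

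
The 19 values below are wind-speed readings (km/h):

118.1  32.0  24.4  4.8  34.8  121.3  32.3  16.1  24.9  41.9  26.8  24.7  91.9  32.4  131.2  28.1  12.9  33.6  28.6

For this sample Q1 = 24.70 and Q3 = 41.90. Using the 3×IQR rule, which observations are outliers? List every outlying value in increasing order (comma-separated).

118.1, 121.3, 131.2

IQR = Q3 − Q1 = 41.90 − 24.70 = 17.20.
Lower fence = Q1 − 3·IQR = 24.70 − 51.60 = -26.90.
Upper fence = Q3 + 3·IQR = 41.90 + 51.60 = 93.50.
118.1 > 93.50 → outlier.
121.3 > 93.50 → outlier.
131.2 > 93.50 → outlier.
All remaining values lie within [-26.90, 93.50].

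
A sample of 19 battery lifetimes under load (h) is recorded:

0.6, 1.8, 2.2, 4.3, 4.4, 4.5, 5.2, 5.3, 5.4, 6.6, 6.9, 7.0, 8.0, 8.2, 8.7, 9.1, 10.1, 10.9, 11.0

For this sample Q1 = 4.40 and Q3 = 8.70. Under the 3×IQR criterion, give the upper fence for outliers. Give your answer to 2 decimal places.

21.60

IQR = Q3 − Q1 = 8.70 − 4.40 = 4.30.
Lower fence = Q1 − 3·IQR = 4.40 − 12.90 = -8.50.
Upper fence = Q3 + 3·IQR = 8.70 + 12.90 = 21.60.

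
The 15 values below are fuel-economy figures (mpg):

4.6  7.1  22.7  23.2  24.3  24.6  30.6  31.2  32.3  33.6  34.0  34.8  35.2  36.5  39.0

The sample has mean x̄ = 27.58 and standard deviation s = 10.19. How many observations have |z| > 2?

2

Cutoffs: x̄ ± 2s = [7.20, 47.96].
Outside the cutoffs: 4.6, 7.1.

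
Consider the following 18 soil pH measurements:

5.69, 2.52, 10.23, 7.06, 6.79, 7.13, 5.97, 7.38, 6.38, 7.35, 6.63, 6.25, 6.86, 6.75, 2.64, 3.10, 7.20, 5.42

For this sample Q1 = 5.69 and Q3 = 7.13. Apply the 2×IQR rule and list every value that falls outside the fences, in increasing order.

IQR = Q3 − Q1 = 7.13 − 5.69 = 1.44.
Lower fence = Q1 − 2·IQR = 5.69 − 2.88 = 2.81.
Upper fence = Q3 + 2·IQR = 7.13 + 2.88 = 10.01.
2.52 < 2.81 → outlier.
2.64 < 2.81 → outlier.
10.23 > 10.01 → outlier.
All remaining values lie within [2.81, 10.01].

2.52, 2.64, 10.23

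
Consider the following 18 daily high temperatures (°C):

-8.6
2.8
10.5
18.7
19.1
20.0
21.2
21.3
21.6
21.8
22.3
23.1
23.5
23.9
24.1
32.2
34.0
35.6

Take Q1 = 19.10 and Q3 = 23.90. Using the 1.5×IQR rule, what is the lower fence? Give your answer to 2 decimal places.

IQR = Q3 − Q1 = 23.90 − 19.10 = 4.80.
Lower fence = Q1 − 1.5·IQR = 19.10 − 7.20 = 11.90.
Upper fence = Q3 + 1.5·IQR = 23.90 + 7.20 = 31.10.

11.90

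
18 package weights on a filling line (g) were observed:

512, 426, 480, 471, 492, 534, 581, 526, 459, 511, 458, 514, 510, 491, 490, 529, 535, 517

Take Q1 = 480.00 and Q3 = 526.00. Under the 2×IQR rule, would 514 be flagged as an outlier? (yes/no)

IQR = Q3 − Q1 = 526.00 − 480.00 = 46.00.
Lower fence = Q1 − 2·IQR = 480.00 − 92.00 = 388.00.
Upper fence = Q3 + 2·IQR = 526.00 + 92.00 = 618.00.
514 lies within [388.00, 618.00].

no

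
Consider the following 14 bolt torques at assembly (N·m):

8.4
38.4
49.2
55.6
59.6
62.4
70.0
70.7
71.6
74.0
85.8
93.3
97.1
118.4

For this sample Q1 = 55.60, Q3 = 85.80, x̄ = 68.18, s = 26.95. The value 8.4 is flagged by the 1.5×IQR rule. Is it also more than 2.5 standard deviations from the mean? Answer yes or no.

z = (8.4 − 68.18) / 26.95 = -2.22.
|z| = 2.22 ≤ 2.5.

no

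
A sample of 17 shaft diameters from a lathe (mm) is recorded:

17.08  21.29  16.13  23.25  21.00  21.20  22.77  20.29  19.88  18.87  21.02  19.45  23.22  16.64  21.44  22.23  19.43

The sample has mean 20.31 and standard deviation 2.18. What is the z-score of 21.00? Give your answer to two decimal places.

z = (21.00 − 20.31) / 2.18 = 0.32.

0.32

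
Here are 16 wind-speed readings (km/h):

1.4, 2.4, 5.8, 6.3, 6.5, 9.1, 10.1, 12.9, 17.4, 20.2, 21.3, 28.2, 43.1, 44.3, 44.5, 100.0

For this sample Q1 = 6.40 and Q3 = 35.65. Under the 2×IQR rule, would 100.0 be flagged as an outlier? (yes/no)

IQR = Q3 − Q1 = 35.65 − 6.40 = 29.25.
Lower fence = Q1 − 2·IQR = 6.40 − 58.50 = -52.10.
Upper fence = Q3 + 2·IQR = 35.65 + 58.50 = 94.15.
100.0 lies above the upper fence.

yes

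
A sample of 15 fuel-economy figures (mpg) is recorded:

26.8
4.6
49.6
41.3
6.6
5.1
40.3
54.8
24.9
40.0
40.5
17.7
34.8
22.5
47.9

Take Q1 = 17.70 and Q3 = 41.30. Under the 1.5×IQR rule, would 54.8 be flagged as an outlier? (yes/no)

no

IQR = Q3 − Q1 = 41.30 − 17.70 = 23.60.
Lower fence = Q1 − 1.5·IQR = 17.70 − 35.40 = -17.70.
Upper fence = Q3 + 1.5·IQR = 41.30 + 35.40 = 76.70.
54.8 lies within [-17.70, 76.70].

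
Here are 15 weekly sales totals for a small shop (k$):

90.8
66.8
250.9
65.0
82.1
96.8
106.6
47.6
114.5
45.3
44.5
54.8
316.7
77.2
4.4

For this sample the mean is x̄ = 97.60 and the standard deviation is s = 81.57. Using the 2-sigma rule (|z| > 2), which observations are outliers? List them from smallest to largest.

Cutoffs at x̄ ± 2s: 97.60 ± 2·81.57 = [-65.54, 260.74].
316.7: z = 2.69, |z| > 2 → outlier.
Every other value lies within [-65.54, 260.74].

316.7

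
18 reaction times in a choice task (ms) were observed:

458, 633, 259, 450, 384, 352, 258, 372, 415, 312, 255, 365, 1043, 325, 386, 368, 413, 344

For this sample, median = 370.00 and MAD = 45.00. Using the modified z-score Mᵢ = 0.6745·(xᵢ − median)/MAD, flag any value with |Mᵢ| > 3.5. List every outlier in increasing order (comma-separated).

633, 1043

|Mᵢ| > 3.5 ⇔ |xᵢ − 370.00| > 3.5·45.00/0.6745 = 233.51.
So outliers lie outside [136.49, 603.51].
633: M = 3.94 → outlier.
1043: M = 10.09 → outlier.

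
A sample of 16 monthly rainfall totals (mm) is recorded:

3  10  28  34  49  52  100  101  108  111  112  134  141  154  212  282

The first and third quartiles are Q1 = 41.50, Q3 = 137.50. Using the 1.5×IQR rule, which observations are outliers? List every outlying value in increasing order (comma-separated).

282

IQR = Q3 − Q1 = 137.50 − 41.50 = 96.00.
Lower fence = Q1 − 1.5·IQR = 41.50 − 144.00 = -102.50.
Upper fence = Q3 + 1.5·IQR = 137.50 + 144.00 = 281.50.
282 > 281.50 → outlier.
All remaining values lie within [-102.50, 281.50].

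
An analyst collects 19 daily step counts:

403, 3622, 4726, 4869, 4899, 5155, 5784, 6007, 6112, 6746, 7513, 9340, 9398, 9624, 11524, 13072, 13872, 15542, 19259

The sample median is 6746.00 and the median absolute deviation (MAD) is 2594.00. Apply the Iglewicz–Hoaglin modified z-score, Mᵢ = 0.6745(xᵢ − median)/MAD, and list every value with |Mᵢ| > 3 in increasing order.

|Mᵢ| > 3 ⇔ |xᵢ − 6746.00| > 3·2594.00/0.6745 = 11537.44.
So outliers lie outside [-4791.44, 18283.44].
19259: M = 3.25 → outlier.

19259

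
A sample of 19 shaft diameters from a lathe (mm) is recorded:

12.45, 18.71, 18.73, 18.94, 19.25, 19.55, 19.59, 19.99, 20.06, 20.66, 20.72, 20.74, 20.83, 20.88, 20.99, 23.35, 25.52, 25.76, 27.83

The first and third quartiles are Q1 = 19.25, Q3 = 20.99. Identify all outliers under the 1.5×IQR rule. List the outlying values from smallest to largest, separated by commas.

12.45, 25.52, 25.76, 27.83

IQR = Q3 − Q1 = 20.99 − 19.25 = 1.74.
Lower fence = Q1 − 1.5·IQR = 19.25 − 2.61 = 16.64.
Upper fence = Q3 + 1.5·IQR = 20.99 + 2.61 = 23.60.
12.45 < 16.64 → outlier.
25.52 > 23.60 → outlier.
25.76 > 23.60 → outlier.
27.83 > 23.60 → outlier.
All remaining values lie within [16.64, 23.60].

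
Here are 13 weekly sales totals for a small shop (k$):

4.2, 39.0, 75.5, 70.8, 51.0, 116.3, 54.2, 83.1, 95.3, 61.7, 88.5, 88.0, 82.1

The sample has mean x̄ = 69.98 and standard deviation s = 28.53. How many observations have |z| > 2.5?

0

Cutoffs: x̄ ± 2.5s = [-1.345, 141.305].
Every value lies within the cutoffs.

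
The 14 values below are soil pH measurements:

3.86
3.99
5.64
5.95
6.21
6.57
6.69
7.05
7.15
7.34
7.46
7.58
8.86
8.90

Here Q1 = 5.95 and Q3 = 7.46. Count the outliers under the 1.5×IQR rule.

0

IQR = 1.51; fences at 5.95 − 2.265 = 3.685 and 7.46 + 2.265 = 9.725.
Every value lies within the cutoffs.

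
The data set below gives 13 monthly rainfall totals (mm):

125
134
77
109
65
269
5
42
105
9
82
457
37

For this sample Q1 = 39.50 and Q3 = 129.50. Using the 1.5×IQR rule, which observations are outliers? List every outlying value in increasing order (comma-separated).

269, 457

IQR = Q3 − Q1 = 129.50 − 39.50 = 90.00.
Lower fence = Q1 − 1.5·IQR = 39.50 − 135.00 = -95.50.
Upper fence = Q3 + 1.5·IQR = 129.50 + 135.00 = 264.50.
269 > 264.50 → outlier.
457 > 264.50 → outlier.
All remaining values lie within [-95.50, 264.50].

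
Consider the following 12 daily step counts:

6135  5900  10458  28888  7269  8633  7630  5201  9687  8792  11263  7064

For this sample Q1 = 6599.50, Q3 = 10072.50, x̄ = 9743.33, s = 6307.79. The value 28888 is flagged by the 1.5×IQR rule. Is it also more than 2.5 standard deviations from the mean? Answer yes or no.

z = (28888 − 9743.33) / 6307.79 = 3.04.
|z| = 3.04 > 2.5.

yes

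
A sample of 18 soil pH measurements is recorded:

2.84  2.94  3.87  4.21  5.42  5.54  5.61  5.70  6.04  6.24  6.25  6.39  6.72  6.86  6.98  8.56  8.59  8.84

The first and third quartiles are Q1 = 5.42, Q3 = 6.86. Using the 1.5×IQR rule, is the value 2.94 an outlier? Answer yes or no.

yes

IQR = Q3 − Q1 = 6.86 − 5.42 = 1.44.
Lower fence = Q1 − 1.5·IQR = 5.42 − 2.16 = 3.26.
Upper fence = Q3 + 1.5·IQR = 6.86 + 2.16 = 9.02.
2.94 lies below the lower fence.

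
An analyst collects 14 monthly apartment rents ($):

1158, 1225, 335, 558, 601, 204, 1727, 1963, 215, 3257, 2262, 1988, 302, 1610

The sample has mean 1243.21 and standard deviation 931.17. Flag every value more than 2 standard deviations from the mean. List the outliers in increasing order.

3257

Cutoffs at x̄ ± 2s: 1243.21 ± 2·931.17 = [-619.13, 3105.55].
3257: z = 2.16, |z| > 2 → outlier.
Every other value lies within [-619.13, 3105.55].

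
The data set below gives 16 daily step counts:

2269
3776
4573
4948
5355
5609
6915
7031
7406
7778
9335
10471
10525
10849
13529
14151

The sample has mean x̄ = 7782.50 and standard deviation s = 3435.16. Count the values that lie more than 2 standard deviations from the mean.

0

Cutoffs: x̄ ± 2s = [912.18, 14652.82].
Every value lies within the cutoffs.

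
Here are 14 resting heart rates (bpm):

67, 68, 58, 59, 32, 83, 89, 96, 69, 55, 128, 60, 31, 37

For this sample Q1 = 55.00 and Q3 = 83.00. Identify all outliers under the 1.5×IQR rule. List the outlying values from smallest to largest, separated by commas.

128

IQR = Q3 − Q1 = 83.00 − 55.00 = 28.00.
Lower fence = Q1 − 1.5·IQR = 55.00 − 42.00 = 13.00.
Upper fence = Q3 + 1.5·IQR = 83.00 + 42.00 = 125.00.
128 > 125.00 → outlier.
All remaining values lie within [13.00, 125.00].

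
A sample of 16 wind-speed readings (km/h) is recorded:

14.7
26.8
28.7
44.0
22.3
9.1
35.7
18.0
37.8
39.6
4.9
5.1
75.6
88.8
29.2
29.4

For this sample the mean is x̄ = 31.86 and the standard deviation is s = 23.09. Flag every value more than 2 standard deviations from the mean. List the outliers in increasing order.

88.8

Cutoffs at x̄ ± 2s: 31.86 ± 2·23.09 = [-14.32, 78.04].
88.8: z = 2.47, |z| > 2 → outlier.
Every other value lies within [-14.32, 78.04].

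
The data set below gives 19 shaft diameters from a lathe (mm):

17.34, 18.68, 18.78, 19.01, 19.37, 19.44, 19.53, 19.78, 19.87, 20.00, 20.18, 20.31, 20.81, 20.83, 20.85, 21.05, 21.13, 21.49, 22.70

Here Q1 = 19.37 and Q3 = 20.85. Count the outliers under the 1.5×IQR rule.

0

IQR = 1.48; fences at 19.37 − 2.22 = 17.15 and 20.85 + 2.22 = 23.07.
Every value lies within the cutoffs.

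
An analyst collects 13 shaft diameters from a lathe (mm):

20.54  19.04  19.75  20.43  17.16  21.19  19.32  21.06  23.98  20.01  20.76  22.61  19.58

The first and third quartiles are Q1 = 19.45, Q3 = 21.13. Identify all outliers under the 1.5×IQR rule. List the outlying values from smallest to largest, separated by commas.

IQR = Q3 − Q1 = 21.13 − 19.45 = 1.68.
Lower fence = Q1 − 1.5·IQR = 19.45 − 2.52 = 16.93.
Upper fence = Q3 + 1.5·IQR = 21.13 + 2.52 = 23.65.
23.98 > 23.65 → outlier.
All remaining values lie within [16.93, 23.65].

23.98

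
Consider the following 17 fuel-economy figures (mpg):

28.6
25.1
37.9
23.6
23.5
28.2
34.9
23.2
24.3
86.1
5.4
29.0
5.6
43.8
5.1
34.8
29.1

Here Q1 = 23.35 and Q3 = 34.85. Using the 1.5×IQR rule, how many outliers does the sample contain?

IQR = 11.50; fences at 23.35 − 17.25 = 6.10 and 34.85 + 17.25 = 52.10.
Outside the cutoffs: 5.1, 5.4, 5.6, 86.1.

4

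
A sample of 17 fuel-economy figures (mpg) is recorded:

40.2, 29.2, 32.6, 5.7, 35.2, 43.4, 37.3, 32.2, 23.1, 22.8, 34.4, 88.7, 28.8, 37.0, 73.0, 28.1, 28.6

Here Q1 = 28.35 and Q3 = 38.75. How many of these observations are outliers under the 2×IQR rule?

3

IQR = 10.40; fences at 28.35 − 20.80 = 7.55 and 38.75 + 20.80 = 59.55.
Outside the cutoffs: 5.7, 73.0, 88.7.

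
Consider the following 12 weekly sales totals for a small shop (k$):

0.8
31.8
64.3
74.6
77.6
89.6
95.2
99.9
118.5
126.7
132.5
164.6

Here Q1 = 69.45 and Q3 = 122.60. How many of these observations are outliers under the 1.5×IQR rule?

0

IQR = 53.15; fences at 69.45 − 79.725 = -10.275 and 122.60 + 79.725 = 202.325.
Every value lies within the cutoffs.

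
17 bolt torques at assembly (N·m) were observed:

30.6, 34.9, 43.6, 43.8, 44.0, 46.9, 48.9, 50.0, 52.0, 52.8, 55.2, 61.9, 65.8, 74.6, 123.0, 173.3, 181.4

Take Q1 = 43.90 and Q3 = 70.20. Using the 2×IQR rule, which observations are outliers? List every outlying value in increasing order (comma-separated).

123.0, 173.3, 181.4

IQR = Q3 − Q1 = 70.20 − 43.90 = 26.30.
Lower fence = Q1 − 2·IQR = 43.90 − 52.60 = -8.70.
Upper fence = Q3 + 2·IQR = 70.20 + 52.60 = 122.80.
123.0 > 122.80 → outlier.
173.3 > 122.80 → outlier.
181.4 > 122.80 → outlier.
All remaining values lie within [-8.70, 122.80].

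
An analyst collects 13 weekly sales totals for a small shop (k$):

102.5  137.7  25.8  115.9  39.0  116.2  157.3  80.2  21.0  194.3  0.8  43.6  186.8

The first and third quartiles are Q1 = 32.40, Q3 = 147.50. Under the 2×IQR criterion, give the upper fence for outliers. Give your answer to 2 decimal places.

377.70

IQR = Q3 − Q1 = 147.50 − 32.40 = 115.10.
Lower fence = Q1 − 2·IQR = 32.40 − 230.20 = -197.80.
Upper fence = Q3 + 2·IQR = 147.50 + 230.20 = 377.70.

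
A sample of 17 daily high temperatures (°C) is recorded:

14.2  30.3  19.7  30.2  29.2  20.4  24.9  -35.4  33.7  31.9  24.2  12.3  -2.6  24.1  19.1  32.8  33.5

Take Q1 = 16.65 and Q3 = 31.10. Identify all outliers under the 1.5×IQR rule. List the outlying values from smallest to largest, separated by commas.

-35.4

IQR = Q3 − Q1 = 31.10 − 16.65 = 14.45.
Lower fence = Q1 − 1.5·IQR = 16.65 − 21.675 = -5.025.
Upper fence = Q3 + 1.5·IQR = 31.10 + 21.675 = 52.775.
-35.4 < -5.025 → outlier.
All remaining values lie within [-5.025, 52.775].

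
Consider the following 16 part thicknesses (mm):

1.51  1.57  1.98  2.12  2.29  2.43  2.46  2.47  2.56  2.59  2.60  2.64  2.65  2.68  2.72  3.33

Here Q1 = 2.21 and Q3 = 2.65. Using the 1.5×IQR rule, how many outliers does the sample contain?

2

IQR = 0.44; fences at 2.21 − 0.66 = 1.55 and 2.65 + 0.66 = 3.31.
Outside the cutoffs: 1.51, 3.33.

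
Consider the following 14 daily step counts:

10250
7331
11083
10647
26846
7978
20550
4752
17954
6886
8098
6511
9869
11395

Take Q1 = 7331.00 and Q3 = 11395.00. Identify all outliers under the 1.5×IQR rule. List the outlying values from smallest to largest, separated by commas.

IQR = Q3 − Q1 = 11395.00 − 7331.00 = 4064.00.
Lower fence = Q1 − 1.5·IQR = 7331.00 − 6096.00 = 1235.00.
Upper fence = Q3 + 1.5·IQR = 11395.00 + 6096.00 = 17491.00.
17954 > 17491.00 → outlier.
20550 > 17491.00 → outlier.
26846 > 17491.00 → outlier.
All remaining values lie within [1235.00, 17491.00].

17954, 20550, 26846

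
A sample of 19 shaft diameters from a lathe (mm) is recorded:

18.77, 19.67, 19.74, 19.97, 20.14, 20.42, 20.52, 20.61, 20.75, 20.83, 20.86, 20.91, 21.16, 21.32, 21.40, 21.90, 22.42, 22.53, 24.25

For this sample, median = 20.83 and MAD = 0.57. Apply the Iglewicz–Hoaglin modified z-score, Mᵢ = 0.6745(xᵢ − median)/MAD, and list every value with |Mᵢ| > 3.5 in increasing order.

24.25

|Mᵢ| > 3.5 ⇔ |xᵢ − 20.83| > 3.5·0.57/0.6745 = 2.96.
So outliers lie outside [17.87, 23.79].
24.25: M = 4.05 → outlier.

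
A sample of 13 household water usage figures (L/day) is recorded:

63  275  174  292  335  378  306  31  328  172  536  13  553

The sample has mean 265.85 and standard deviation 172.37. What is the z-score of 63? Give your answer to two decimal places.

-1.18

z = (63 − 265.85) / 172.37 = -1.18.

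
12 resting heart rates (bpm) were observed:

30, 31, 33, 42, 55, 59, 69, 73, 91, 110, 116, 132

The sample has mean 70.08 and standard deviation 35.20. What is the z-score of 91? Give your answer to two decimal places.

0.59

z = (91 − 70.08) / 35.20 = 0.59.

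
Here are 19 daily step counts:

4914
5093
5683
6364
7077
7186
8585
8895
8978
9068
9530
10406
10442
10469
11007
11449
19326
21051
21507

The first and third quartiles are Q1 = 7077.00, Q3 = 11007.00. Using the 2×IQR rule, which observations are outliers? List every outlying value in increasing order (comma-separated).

19326, 21051, 21507

IQR = Q3 − Q1 = 11007.00 − 7077.00 = 3930.00.
Lower fence = Q1 − 2·IQR = 7077.00 − 7860.00 = -783.00.
Upper fence = Q3 + 2·IQR = 11007.00 + 7860.00 = 18867.00.
19326 > 18867.00 → outlier.
21051 > 18867.00 → outlier.
21507 > 18867.00 → outlier.
All remaining values lie within [-783.00, 18867.00].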